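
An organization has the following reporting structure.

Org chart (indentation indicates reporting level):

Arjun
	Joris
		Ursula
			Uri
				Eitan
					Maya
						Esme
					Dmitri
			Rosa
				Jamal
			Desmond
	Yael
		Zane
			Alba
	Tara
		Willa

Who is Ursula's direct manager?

Joris

Ursula reports directly to Joris.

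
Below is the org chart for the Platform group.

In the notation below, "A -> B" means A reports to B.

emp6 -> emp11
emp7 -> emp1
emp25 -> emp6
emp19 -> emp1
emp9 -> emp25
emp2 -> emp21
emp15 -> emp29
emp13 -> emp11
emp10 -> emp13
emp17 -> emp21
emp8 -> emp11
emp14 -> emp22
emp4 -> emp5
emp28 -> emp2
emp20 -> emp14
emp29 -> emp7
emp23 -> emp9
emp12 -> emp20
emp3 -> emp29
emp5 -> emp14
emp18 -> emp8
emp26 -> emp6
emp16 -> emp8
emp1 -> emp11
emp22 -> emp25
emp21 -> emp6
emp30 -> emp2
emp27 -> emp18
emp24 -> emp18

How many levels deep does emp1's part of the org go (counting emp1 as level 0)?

3

The longest chain under emp1 runs emp1 → emp7 → emp29 → emp3, which is 3 levels below emp1.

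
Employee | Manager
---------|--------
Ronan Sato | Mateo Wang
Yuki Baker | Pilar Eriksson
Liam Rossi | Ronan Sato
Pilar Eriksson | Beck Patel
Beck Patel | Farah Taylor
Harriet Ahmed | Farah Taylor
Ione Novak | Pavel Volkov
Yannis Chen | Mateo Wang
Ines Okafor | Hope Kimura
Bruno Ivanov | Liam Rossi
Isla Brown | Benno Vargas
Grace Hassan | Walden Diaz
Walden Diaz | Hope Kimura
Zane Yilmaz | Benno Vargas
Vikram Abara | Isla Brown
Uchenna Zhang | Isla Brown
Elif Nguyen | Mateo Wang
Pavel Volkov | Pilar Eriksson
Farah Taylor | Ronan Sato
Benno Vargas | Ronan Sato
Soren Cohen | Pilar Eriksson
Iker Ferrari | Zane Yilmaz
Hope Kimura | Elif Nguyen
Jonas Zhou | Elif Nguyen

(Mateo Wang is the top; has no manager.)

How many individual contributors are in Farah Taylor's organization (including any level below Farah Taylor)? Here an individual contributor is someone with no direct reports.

The people in Farah Taylor's organization with no one reporting to them are Harriet Ahmed, Yuki Baker, Soren Cohen, Ione Novak. That is 4.

4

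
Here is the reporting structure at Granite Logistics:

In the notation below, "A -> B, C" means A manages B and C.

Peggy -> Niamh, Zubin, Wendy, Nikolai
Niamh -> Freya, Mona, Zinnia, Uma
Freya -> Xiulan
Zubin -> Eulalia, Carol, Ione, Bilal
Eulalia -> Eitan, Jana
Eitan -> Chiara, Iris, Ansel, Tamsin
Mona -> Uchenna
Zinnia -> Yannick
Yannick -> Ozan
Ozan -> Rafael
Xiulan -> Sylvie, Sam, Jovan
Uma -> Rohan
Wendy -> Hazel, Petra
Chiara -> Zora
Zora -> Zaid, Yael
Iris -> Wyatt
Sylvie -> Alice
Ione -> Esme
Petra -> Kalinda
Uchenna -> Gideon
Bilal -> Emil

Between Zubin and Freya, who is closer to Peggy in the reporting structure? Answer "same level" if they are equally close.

Zubin

Zubin is 1 level below Peggy; Freya is 2. Zubin is higher.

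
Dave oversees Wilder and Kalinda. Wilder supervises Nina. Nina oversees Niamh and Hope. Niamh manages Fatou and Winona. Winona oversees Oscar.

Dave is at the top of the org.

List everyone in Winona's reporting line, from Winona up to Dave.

Winona -> Niamh -> Nina -> Wilder -> Dave

Winona reports to Niamh. Niamh reports to Nina. Nina reports to Wilder. Wilder reports to Dave. Dave is at the top.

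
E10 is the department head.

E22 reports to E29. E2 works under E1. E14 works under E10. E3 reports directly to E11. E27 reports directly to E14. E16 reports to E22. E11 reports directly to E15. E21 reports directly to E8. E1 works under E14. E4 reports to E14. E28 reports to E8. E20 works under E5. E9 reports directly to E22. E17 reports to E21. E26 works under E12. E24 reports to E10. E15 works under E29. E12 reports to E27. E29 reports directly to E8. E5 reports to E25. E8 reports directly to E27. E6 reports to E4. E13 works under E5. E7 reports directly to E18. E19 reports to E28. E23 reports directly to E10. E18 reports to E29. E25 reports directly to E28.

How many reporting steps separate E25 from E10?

5

Chain from E25 up to E10: E25 → E28 → E8 → E27 → E14 → E10. That is 5 steps up, so E25 is 5 levels below E10.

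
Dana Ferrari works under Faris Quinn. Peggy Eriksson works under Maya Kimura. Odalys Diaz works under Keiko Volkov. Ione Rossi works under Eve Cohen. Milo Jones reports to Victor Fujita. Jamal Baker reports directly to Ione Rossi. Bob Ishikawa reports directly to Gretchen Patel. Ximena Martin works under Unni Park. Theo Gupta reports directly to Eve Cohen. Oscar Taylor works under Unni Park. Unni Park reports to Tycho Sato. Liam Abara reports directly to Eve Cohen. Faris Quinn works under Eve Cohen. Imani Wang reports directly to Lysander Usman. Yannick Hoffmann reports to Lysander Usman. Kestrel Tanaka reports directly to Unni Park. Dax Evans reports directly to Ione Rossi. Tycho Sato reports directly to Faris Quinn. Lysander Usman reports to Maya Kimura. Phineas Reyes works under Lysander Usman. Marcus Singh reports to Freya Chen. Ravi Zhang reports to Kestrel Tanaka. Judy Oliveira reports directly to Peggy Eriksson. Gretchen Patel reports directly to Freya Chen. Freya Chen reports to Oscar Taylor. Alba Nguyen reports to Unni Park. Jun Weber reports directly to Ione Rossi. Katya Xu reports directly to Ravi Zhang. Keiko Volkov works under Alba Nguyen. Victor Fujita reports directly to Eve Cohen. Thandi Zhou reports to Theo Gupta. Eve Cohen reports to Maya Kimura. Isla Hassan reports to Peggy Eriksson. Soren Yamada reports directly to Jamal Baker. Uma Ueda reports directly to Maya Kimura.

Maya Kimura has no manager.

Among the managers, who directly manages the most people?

Eve Cohen

Direct-report counts: Maya Kimura has 4; Peggy Eriksson has 2; Lysander Usman has 3; Eve Cohen has 5; Theo Gupta has 1; Faris Quinn has 2; Tycho Sato has 1; Unni Park has 4; Alba Nguyen has 1; Keiko Volkov has 1; Kestrel Tanaka has 1; Ravi Zhang has 1; Oscar Taylor has 1; Freya Chen has 2; Gretchen Patel has 1; Victor Fujita has 1; Ione Rossi has 3; Jamal Baker has 1. The largest is 5, held by Eve Cohen.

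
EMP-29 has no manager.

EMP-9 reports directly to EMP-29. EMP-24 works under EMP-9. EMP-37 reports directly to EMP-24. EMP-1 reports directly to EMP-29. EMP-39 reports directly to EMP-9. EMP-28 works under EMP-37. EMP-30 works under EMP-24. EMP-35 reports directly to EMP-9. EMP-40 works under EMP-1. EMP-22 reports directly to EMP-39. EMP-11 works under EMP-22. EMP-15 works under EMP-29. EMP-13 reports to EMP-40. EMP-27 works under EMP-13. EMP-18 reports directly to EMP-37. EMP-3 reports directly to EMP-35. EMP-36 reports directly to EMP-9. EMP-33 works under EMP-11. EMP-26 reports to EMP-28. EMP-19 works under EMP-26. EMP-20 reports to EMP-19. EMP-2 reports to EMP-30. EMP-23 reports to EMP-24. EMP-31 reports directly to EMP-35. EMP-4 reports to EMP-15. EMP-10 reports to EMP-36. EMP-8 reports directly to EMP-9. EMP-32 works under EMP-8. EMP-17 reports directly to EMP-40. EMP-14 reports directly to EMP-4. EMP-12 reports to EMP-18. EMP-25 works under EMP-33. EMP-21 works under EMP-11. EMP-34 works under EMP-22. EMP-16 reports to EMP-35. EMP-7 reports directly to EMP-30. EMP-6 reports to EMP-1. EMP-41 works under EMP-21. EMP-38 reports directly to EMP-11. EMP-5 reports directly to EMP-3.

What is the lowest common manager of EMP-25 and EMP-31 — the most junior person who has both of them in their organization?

EMP-25's chain of managers is EMP-33, EMP-11, EMP-22, EMP-39, EMP-9, EMP-29. EMP-31's chain of managers is EMP-35, EMP-9, EMP-29. The first manager that appears in both chains is EMP-9.

EMP-9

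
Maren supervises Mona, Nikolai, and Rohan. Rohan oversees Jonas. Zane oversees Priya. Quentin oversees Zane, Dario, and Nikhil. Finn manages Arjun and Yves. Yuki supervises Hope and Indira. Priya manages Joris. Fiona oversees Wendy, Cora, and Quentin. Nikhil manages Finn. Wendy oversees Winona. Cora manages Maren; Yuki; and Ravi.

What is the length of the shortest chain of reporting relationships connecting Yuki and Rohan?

3

Yuki is 1 level below Cora, and Rohan is 2 levels below Cora (their lowest common manager). The shortest path runs up from Yuki to Cora and back down to Rohan: 1 + 2 = 3 links.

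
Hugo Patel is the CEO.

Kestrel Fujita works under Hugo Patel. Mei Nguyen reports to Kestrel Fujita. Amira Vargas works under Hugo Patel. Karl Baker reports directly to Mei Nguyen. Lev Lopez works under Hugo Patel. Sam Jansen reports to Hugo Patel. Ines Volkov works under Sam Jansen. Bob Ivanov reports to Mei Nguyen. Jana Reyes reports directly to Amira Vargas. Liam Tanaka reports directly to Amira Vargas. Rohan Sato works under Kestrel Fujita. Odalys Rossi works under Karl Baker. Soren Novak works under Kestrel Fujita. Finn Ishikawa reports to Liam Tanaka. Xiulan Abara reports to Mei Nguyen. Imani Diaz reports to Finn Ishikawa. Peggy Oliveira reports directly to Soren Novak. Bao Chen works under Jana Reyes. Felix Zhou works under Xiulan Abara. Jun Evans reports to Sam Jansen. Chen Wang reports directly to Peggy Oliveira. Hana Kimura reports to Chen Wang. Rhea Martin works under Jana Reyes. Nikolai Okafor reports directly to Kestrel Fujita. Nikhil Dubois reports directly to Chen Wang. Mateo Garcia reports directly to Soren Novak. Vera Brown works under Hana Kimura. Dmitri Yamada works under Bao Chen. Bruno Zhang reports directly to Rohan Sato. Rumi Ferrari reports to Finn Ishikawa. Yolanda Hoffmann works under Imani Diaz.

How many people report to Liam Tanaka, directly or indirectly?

Liam Tanaka directly manages Finn Ishikawa. Under Finn Ishikawa: Rumi Ferrari, Imani Diaz, Yolanda Hoffmann (3). That's 4 in total.

4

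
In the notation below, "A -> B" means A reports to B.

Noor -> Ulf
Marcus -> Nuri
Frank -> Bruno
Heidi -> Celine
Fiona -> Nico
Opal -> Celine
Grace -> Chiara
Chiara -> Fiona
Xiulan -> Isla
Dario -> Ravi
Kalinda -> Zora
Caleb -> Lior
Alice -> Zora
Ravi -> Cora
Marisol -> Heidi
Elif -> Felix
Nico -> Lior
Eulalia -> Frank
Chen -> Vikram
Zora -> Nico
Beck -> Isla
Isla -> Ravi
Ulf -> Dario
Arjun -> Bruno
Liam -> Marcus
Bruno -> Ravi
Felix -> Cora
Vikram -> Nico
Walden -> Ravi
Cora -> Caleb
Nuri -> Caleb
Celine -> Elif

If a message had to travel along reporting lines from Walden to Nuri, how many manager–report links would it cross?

4

Walden is 3 levels below Caleb, and Nuri is 1 level below Caleb (their lowest common manager). The shortest path runs up from Walden to Caleb and back down to Nuri: 3 + 1 = 4 links.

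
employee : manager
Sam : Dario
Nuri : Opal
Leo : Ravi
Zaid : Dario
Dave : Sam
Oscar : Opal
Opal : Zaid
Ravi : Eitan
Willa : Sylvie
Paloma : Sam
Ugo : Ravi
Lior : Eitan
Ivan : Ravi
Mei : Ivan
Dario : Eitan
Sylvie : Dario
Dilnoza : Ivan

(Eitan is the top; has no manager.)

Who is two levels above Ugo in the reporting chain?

Ugo reports to Ravi, and Ravi reports to Eitan. So Ugo's skip-level manager is Eitan.

Eitan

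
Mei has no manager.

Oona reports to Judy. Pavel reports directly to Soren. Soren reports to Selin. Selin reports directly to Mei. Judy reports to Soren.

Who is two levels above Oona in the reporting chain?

Soren

Oona reports to Judy, and Judy reports to Soren. So Oona's skip-level manager is Soren.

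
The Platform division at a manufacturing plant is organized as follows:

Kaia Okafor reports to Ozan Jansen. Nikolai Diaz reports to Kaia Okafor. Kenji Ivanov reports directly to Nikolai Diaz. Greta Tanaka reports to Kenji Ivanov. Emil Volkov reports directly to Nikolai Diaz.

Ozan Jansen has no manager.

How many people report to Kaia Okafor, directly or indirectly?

Kaia Okafor directly manages Nikolai Diaz. Under Nikolai Diaz: Emil Volkov, Kenji Ivanov, Greta Tanaka (3). That's 4 in total.

4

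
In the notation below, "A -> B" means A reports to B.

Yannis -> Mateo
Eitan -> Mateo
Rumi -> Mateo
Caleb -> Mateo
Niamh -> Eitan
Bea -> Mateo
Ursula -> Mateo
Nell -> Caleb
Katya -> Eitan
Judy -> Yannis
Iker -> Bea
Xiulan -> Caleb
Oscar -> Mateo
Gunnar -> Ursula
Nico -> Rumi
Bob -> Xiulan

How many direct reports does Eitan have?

2

Eitan directly manages Niamh, Katya. That is 2 direct reports.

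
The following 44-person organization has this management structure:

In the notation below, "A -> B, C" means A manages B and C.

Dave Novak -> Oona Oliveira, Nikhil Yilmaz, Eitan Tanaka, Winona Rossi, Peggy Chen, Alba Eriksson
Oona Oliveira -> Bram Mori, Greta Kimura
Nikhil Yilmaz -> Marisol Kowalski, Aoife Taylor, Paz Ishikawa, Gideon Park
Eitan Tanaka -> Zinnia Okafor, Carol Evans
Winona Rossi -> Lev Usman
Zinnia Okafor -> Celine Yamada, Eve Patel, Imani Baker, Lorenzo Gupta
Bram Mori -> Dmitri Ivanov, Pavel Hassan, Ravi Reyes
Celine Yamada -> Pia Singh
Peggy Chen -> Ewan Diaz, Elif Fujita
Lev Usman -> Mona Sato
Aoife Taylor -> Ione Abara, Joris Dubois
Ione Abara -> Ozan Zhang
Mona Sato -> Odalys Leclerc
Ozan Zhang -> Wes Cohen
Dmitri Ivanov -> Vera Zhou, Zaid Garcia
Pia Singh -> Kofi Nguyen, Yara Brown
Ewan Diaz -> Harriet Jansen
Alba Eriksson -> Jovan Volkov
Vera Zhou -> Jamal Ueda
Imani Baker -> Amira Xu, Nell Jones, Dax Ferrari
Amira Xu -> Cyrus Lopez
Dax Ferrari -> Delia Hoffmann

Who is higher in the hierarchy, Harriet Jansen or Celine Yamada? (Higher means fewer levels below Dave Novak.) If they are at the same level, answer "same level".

same level

Both Harriet Jansen and Celine Yamada are 3 levels below Dave Novak.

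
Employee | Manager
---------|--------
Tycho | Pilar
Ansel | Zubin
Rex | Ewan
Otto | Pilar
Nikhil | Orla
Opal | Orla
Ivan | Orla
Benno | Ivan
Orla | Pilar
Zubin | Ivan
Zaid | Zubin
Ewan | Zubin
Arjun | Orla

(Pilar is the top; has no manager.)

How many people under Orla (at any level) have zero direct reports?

7

The people in Orla's organization with no one reporting to them are Opal, Nikhil, Arjun, Benno, Ansel, Rex, Zaid. That is 7.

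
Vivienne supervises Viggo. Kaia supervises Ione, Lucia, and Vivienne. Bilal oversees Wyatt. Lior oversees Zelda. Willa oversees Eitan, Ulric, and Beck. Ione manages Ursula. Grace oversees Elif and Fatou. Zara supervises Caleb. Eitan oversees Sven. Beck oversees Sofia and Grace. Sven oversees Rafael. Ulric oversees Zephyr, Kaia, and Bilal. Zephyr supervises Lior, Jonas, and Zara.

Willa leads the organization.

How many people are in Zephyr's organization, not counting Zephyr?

5

Zephyr directly manages Jonas, Zara, Lior. Jonas has no reports. Under Zara: Caleb (1). Under Lior: Zelda (1). So Zephyr's organization is 3 direct reports plus everyone under them: 1 + 2 + 2 = 5.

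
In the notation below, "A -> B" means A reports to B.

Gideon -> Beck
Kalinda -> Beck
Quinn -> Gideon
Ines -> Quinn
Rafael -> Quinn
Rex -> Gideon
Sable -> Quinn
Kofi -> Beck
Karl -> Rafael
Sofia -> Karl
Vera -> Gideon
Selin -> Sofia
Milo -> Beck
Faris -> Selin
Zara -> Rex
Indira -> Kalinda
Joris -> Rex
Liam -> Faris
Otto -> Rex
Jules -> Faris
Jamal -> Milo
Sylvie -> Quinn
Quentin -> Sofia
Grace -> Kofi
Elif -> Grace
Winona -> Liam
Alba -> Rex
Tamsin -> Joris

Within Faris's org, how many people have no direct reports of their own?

The people in Faris's organization with no one reporting to them are Jules, Winona. That is 2.

2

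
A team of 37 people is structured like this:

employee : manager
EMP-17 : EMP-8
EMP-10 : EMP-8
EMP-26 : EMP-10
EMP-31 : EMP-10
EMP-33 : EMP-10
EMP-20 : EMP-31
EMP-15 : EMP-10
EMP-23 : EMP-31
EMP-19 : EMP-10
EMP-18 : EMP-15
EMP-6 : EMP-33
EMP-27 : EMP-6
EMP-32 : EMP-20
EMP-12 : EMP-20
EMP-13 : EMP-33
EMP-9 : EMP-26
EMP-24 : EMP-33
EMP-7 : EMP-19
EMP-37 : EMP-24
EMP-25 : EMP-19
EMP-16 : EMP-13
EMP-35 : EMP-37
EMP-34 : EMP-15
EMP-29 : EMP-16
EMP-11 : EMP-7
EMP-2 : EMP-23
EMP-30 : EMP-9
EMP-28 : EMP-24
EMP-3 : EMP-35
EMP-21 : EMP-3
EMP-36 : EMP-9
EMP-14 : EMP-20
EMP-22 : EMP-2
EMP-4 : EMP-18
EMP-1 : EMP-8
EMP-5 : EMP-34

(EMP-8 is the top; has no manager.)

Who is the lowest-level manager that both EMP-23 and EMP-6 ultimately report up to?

EMP-23's chain of managers is EMP-31, EMP-10, EMP-8. EMP-6's chain of managers is EMP-33, EMP-10, EMP-8. The first manager that appears in both chains is EMP-10.

EMP-10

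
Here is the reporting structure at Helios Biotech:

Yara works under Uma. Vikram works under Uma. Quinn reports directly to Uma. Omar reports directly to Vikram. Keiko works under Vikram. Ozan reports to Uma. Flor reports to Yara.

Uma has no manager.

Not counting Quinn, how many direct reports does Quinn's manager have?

3

Quinn reports to Uma. Uma's other direct reports are Vikram, Yara, Ozan — 3 peers.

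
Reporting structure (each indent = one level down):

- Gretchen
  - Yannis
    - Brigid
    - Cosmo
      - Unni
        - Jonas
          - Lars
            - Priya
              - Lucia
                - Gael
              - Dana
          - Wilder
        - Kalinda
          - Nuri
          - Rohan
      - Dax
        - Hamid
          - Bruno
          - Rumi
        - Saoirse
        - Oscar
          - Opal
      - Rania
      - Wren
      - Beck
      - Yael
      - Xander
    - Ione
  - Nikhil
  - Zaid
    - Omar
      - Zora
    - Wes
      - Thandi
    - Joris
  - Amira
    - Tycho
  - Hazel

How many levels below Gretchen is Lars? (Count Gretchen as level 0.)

5

Chain from Lars up to Gretchen: Lars → Jonas → Unni → Cosmo → Yannis → Gretchen. That is 5 steps up, so Lars is 5 levels below Gretchen.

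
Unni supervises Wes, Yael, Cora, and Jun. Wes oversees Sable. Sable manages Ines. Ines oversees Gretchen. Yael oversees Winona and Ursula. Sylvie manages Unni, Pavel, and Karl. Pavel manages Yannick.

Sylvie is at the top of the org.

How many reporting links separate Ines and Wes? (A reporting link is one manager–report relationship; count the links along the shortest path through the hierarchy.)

Ines is in Wes's organization: the chain from Ines up to Wes is Ines → Sable → Wes, which is 2 links.

2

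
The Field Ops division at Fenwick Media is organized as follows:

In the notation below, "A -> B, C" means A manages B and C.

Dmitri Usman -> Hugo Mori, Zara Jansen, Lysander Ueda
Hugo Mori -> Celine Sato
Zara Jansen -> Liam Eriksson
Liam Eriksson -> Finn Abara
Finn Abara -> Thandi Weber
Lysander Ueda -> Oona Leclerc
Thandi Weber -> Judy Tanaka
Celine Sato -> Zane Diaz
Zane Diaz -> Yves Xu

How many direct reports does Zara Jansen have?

Zara Jansen directly manages Liam Eriksson. That is 1 direct report.

1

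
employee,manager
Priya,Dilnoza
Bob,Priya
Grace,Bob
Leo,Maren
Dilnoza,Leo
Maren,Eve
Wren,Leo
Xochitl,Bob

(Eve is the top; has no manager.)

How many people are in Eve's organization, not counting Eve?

8

Eve directly manages Maren. Under Maren: Leo, Wren, Dilnoza, Priya, Bob, Grace, Xochitl (7). That's 8 in total.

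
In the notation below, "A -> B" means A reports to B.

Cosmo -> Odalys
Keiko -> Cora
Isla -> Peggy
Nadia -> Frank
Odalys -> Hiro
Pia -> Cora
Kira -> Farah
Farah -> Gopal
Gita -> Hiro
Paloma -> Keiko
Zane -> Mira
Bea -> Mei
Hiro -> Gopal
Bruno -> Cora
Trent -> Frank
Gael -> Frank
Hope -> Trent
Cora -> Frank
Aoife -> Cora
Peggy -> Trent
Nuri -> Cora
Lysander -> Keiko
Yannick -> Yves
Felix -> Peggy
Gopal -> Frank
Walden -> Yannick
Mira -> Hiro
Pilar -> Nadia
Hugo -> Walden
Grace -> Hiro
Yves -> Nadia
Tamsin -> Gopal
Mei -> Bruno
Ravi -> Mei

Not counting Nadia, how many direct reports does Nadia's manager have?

4

Nadia reports to Frank. Frank's other direct reports are Gopal, Trent, Cora, Gael — 4 peers.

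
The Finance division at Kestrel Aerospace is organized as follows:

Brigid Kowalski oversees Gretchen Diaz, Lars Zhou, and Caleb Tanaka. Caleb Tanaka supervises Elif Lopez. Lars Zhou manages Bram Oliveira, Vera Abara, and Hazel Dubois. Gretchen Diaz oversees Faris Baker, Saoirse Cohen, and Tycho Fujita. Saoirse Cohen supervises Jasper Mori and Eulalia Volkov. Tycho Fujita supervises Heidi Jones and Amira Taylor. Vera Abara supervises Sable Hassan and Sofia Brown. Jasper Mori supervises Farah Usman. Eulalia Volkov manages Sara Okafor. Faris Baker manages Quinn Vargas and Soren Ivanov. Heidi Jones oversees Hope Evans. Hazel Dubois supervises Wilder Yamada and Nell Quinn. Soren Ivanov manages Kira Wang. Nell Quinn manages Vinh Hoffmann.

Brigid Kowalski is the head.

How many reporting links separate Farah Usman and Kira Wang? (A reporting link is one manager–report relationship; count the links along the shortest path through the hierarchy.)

6

Farah Usman is 3 levels below Gretchen Diaz, and Kira Wang is 3 levels below Gretchen Diaz (their lowest common manager). The shortest path runs up from Farah Usman to Gretchen Diaz and back down to Kira Wang: 3 + 3 = 6 links.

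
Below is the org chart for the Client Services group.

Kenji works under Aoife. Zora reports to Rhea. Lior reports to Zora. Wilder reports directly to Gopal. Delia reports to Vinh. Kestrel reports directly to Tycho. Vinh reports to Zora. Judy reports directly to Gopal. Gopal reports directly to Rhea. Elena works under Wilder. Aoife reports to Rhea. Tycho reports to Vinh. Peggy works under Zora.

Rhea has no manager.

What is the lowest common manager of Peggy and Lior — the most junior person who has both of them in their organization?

Peggy's chain of managers is Zora, Rhea. Lior's chain of managers is Zora, Rhea. The first manager that appears in both chains is Zora.

Zora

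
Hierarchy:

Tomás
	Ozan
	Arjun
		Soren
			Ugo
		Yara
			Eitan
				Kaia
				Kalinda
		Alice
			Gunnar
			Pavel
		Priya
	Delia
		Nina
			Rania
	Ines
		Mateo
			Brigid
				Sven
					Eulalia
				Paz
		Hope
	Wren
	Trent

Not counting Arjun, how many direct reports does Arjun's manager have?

5

Arjun reports to Tomás. Tomás's other direct reports are Ozan, Delia, Ines, Wren, Trent — 5 peers.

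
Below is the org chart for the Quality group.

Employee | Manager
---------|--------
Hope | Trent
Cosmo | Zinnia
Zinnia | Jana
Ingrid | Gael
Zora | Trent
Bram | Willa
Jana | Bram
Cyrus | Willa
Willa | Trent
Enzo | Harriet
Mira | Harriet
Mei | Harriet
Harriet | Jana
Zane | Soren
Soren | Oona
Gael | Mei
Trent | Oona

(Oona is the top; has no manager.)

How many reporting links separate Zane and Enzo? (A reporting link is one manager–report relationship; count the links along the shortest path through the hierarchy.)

Zane is 2 levels below Oona, and Enzo is 6 levels below Oona (their lowest common manager). The shortest path runs up from Zane to Oona and back down to Enzo: 2 + 6 = 8 links.

8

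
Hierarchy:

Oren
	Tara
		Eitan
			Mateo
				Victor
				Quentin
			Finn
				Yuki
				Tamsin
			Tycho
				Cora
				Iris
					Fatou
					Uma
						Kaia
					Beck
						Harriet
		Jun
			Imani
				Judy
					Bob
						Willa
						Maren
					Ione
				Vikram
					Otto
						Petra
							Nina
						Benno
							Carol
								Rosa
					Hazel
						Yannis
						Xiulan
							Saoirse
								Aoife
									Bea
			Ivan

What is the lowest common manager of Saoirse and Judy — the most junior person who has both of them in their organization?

Saoirse's chain of managers is Xiulan, Hazel, Vikram, Imani, Jun, Tara, Oren. Judy's chain of managers is Imani, Jun, Tara, Oren. The first manager that appears in both chains is Imani.

Imani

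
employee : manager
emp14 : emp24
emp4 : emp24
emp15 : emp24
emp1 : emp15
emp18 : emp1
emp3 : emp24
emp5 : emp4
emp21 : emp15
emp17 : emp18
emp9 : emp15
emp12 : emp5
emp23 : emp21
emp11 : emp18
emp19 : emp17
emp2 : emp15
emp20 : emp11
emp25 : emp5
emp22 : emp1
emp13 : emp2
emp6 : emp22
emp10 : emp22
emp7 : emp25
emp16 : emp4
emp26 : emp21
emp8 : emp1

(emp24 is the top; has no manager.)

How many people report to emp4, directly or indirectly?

emp4 directly manages emp5, emp16. Under emp5: emp25, emp7, emp12 (3). emp16 has no reports. So emp4's organization is 2 direct reports plus everyone under them: 4 + 1 = 5.

5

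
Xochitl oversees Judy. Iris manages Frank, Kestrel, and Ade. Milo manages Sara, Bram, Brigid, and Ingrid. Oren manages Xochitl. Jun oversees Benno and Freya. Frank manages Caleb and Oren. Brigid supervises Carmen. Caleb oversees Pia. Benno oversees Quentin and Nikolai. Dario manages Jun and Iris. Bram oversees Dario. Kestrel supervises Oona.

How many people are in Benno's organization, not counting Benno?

Benno directly manages Quentin, Nikolai. Quentin has no reports. Nikolai has no reports. So Benno's organization is 2 direct reports plus everyone under them: 1 + 1 = 2.

2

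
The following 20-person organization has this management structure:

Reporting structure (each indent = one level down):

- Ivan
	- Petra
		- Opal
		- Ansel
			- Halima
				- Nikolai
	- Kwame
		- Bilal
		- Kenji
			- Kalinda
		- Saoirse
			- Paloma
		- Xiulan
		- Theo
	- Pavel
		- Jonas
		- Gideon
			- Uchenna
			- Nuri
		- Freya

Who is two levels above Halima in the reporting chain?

Halima reports to Ansel, and Ansel reports to Petra. So Halima's skip-level manager is Petra.

Petra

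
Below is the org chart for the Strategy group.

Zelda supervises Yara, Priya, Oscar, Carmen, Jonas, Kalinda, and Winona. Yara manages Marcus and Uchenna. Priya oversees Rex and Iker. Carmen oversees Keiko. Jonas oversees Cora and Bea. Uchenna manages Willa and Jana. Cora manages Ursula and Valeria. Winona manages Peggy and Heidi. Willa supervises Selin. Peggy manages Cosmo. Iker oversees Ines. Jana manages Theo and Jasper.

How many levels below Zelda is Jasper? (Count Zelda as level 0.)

4

Chain from Jasper up to Zelda: Jasper → Jana → Uchenna → Yara → Zelda. That is 4 steps up, so Jasper is 4 levels below Zelda.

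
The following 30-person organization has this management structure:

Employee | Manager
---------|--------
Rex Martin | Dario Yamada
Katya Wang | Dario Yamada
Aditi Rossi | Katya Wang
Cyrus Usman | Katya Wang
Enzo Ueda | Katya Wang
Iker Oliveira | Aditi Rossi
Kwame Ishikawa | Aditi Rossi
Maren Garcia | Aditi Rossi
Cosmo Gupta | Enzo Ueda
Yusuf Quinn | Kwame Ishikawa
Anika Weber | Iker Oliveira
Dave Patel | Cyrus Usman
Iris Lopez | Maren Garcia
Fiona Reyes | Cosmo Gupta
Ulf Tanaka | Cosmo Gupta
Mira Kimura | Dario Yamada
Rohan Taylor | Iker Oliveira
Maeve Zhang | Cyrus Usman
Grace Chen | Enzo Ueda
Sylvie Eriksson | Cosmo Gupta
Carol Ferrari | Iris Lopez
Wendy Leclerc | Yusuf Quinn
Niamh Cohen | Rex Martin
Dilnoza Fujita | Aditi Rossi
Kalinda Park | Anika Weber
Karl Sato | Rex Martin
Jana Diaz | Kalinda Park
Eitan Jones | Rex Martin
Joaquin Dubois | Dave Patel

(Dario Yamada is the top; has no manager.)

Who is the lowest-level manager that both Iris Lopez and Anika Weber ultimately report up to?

Iris Lopez's chain of managers is Maren Garcia, Aditi Rossi, Katya Wang, Dario Yamada. Anika Weber's chain of managers is Iker Oliveira, Aditi Rossi, Katya Wang, Dario Yamada. The first manager that appears in both chains is Aditi Rossi.

Aditi Rossi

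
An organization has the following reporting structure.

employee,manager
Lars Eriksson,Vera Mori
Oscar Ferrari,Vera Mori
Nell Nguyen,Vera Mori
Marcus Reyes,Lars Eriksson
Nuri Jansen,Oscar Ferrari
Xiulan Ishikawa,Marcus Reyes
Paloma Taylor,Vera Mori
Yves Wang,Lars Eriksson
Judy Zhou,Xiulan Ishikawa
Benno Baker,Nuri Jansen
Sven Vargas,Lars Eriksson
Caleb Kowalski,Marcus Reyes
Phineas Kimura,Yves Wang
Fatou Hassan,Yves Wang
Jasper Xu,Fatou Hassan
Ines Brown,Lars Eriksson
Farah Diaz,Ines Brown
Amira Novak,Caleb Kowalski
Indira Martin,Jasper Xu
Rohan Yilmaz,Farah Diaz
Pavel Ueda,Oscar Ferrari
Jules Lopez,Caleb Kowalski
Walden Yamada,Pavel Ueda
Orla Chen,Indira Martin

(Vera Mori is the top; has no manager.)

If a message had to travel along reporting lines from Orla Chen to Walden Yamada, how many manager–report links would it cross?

9

Orla Chen is 6 levels below Vera Mori, and Walden Yamada is 3 levels below Vera Mori (their lowest common manager). The shortest path runs up from Orla Chen to Vera Mori and back down to Walden Yamada: 6 + 3 = 9 links.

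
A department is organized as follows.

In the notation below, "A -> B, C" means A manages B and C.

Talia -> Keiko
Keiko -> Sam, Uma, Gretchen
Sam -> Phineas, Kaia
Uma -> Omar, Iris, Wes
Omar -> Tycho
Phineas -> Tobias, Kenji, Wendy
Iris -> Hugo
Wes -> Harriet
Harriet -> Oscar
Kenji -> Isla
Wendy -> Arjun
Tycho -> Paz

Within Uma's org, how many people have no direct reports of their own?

The people in Uma's organization with no one reporting to them are Oscar, Hugo, Paz. That is 3.

3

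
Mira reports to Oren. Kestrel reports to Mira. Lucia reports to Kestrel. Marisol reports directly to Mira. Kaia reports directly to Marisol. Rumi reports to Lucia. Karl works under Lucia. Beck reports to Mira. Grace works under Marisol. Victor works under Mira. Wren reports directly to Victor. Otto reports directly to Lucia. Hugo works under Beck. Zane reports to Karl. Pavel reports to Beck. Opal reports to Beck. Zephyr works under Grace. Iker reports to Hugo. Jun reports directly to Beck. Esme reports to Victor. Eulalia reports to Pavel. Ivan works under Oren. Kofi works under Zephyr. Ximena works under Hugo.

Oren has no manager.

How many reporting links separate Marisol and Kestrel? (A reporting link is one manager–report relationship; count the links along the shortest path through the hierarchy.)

2

Marisol is 1 level below Mira, and Kestrel is 1 level below Mira (their lowest common manager). The shortest path runs up from Marisol to Mira and back down to Kestrel: 1 + 1 = 2 links.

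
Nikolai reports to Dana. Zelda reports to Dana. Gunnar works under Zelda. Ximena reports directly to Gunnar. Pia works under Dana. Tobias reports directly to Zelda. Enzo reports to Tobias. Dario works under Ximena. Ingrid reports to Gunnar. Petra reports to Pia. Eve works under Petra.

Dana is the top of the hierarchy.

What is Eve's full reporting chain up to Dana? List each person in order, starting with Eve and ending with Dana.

Eve reports to Petra. Petra reports to Pia. Pia reports to Dana. Dana is at the top.

Eve -> Petra -> Pia -> Dana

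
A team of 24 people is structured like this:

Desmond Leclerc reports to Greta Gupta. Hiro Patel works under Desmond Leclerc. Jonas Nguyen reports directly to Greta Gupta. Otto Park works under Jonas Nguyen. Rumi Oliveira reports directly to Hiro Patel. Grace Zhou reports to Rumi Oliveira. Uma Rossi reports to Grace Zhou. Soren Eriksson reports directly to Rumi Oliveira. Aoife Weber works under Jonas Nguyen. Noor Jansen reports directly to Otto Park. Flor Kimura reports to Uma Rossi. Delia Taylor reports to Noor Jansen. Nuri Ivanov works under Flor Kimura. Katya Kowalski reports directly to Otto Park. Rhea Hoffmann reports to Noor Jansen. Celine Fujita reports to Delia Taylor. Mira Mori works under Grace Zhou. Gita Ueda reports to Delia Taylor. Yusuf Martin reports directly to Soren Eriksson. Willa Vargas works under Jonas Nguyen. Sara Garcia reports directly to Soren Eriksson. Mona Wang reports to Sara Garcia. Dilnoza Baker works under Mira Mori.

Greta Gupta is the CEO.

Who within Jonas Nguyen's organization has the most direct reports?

Jonas Nguyen

Direct-report counts within Jonas Nguyen's organization: Jonas Nguyen has 3; Otto Park has 2; Noor Jansen has 2; Delia Taylor has 2. The largest is 3, held by Jonas Nguyen.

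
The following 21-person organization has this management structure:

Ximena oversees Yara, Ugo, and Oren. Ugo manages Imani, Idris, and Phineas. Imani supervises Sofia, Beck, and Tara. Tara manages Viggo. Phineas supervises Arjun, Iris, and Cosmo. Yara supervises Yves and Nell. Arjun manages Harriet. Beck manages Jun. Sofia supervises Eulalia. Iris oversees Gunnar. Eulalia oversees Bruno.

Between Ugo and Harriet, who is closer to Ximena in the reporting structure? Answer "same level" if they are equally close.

Ugo is 1 level below Ximena; Harriet is 4. Ugo is higher.

Ugo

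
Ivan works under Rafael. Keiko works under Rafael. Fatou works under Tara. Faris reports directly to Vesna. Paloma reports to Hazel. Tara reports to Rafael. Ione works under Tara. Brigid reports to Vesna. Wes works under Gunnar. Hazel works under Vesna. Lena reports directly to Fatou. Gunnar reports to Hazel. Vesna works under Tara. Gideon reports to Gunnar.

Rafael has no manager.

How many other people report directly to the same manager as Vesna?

Vesna reports to Tara. Tara's other direct reports are Fatou, Ione — 2 peers.

2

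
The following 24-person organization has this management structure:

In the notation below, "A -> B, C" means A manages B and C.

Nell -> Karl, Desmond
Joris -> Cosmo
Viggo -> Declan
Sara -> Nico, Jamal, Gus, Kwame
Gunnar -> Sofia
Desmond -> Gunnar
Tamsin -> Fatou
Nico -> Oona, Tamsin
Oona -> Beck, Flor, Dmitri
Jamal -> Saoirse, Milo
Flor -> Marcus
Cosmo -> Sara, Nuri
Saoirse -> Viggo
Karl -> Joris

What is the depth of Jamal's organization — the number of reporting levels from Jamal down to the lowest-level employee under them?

3

The longest chain under Jamal runs Jamal → Saoirse → Viggo → Declan, which is 3 levels below Jamal.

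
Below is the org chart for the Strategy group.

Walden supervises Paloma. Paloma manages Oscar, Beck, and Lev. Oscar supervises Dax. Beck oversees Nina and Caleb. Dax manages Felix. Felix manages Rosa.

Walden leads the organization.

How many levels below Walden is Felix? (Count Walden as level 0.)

4

Chain from Felix up to Walden: Felix → Dax → Oscar → Paloma → Walden. That is 4 steps up, so Felix is 4 levels below Walden.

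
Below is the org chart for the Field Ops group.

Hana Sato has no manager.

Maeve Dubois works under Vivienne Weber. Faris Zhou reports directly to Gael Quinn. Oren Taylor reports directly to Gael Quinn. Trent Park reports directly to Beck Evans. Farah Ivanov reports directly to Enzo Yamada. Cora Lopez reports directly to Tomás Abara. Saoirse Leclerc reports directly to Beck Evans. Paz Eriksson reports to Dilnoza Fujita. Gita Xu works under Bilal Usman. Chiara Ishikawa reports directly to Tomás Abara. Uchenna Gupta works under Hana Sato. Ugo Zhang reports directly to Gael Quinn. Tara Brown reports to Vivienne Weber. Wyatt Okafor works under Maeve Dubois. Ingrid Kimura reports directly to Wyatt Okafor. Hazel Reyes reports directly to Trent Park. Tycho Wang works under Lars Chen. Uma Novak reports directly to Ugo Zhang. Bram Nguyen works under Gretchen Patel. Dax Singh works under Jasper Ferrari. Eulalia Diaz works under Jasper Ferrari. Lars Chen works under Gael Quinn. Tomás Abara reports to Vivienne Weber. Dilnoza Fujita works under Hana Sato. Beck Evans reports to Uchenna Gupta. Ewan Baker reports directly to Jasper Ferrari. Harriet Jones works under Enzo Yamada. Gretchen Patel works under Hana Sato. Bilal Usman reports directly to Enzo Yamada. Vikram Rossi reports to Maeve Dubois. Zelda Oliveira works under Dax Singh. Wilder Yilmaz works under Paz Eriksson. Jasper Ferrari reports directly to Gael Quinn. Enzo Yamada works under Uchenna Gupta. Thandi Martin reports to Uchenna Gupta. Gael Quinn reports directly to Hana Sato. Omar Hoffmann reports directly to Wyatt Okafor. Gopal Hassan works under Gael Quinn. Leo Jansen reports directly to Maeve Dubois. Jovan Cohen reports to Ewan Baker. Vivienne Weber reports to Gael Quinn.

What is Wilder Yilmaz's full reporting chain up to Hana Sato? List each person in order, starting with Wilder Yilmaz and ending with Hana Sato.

Wilder Yilmaz -> Paz Eriksson -> Dilnoza Fujita -> Hana Sato

Wilder Yilmaz reports to Paz Eriksson. Paz Eriksson reports to Dilnoza Fujita. Dilnoza Fujita reports to Hana Sato. Hana Sato is at the top.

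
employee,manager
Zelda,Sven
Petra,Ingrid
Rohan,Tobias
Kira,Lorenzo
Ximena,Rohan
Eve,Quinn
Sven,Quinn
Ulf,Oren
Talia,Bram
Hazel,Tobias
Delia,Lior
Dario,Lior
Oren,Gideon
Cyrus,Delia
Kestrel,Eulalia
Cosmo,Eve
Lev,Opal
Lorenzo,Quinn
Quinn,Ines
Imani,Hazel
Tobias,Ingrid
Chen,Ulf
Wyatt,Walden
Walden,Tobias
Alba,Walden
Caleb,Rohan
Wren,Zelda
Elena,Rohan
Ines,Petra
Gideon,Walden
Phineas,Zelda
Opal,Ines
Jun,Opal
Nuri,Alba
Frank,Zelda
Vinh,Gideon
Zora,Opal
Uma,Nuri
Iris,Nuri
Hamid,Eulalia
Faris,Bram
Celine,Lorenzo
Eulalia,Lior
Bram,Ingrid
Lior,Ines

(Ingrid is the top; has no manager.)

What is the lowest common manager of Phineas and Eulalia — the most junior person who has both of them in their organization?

Ines

Phineas's chain of managers is Zelda, Sven, Quinn, Ines, Petra, Ingrid. Eulalia's chain of managers is Lior, Ines, Petra, Ingrid. The first manager that appears in both chains is Ines.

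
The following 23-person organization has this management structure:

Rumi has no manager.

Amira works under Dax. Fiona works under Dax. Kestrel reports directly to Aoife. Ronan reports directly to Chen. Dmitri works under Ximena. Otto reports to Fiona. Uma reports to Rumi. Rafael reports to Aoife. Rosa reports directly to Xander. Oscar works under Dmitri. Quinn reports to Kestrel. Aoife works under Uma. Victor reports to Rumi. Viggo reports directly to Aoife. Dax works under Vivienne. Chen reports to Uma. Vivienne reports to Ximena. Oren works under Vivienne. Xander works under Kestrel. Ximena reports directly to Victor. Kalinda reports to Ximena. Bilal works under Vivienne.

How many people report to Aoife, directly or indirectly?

6

Aoife directly manages Kestrel, Rafael, Viggo. Under Kestrel: Quinn, Xander, Rosa (3). Rafael has no reports. Viggo has no reports. So Aoife's organization is 3 direct reports plus everyone under them: 4 + 1 + 1 = 6.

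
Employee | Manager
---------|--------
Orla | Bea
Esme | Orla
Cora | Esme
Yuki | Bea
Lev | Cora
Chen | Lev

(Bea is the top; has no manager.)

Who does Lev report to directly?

Cora

Lev reports directly to Cora.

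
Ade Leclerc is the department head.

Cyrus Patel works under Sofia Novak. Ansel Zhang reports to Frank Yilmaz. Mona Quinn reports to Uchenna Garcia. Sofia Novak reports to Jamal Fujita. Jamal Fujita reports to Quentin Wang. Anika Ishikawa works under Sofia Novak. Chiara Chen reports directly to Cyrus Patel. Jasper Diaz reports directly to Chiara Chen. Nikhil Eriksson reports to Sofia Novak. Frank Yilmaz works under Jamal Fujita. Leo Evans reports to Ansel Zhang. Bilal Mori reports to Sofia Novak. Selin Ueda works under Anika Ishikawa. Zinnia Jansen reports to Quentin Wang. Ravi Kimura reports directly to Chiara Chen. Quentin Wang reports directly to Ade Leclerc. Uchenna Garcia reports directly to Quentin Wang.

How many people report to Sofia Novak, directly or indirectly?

8

Sofia Novak directly manages Cyrus Patel, Anika Ishikawa, Nikhil Eriksson, Bilal Mori. Under Cyrus Patel: Chiara Chen, Ravi Kimura, Jasper Diaz (3). Under Anika Ishikawa: Selin Ueda (1). Nikhil Eriksson has no reports. Bilal Mori has no reports. So Sofia Novak's organization is 4 direct reports plus everyone under them: 4 + 2 + 1 + 1 = 8.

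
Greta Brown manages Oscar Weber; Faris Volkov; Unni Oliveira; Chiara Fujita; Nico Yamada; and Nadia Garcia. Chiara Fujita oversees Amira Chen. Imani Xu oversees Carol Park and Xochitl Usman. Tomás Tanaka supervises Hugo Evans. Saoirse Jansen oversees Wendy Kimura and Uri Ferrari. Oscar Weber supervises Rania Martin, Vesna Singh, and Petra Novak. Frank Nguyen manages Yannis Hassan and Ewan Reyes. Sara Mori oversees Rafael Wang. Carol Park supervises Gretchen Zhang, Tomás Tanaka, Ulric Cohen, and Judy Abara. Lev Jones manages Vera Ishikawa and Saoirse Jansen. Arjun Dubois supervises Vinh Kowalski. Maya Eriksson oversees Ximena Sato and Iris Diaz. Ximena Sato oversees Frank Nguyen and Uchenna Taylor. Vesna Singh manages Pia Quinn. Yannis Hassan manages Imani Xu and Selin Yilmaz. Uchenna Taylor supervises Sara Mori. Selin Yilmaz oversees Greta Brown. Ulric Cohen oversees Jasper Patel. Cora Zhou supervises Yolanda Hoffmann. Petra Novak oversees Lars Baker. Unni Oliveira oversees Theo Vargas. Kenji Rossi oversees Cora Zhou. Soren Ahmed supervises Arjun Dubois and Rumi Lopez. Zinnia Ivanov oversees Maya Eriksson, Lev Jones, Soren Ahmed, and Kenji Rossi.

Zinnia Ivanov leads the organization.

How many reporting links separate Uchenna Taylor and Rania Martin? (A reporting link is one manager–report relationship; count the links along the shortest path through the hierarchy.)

Uchenna Taylor is 1 level below Ximena Sato, and Rania Martin is 6 levels below Ximena Sato (their lowest common manager). The shortest path runs up from Uchenna Taylor to Ximena Sato and back down to Rania Martin: 1 + 6 = 7 links.

7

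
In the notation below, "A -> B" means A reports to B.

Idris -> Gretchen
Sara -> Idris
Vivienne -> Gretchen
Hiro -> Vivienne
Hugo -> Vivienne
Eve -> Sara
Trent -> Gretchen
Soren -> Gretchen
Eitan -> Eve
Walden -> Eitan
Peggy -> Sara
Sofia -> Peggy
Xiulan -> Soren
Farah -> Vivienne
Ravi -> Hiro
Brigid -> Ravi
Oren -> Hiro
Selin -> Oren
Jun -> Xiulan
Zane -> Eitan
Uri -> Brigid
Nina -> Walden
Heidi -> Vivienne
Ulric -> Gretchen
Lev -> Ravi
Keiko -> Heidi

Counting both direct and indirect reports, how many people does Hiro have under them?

Hiro directly manages Ravi, Oren. Under Ravi: Lev, Brigid, Uri (3). Under Oren: Selin (1). So Hiro's organization is 2 direct reports plus everyone under them: 4 + 2 = 6.

6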